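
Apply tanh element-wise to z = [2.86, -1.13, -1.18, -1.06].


tanh(2.86) = 0.9935
tanh(-1.13) = -0.811
tanh(-1.18) = -0.8275
tanh(-1.06) = -0.7857
result = [0.9935, -0.811, -0.8275, -0.7857]

[0.9935, -0.811, -0.8275, -0.7857]


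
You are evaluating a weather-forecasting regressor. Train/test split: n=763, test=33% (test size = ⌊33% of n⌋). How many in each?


Test = ⌊763·33/100⌋ = 251
Train = 763 - 251 = 512

Train: 512, Test: 251


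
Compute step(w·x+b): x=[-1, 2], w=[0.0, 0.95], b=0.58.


z = (-1)·(0.0) + (2)·(0.95) + 0.58
  = 2.48
step(z) = 1 (z≥0)

1


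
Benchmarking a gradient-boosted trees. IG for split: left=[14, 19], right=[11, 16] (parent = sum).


Parent = [25, 35], H_parent = 0.9799
H_left = 0.9834 (n=33), H_right = 0.9751 (n=27)
H_children = (33/60)·0.9834 + (27/60)·0.9751 = 0.9797
IG = 0.9799 - 0.9797 = 0.0002

0.0002


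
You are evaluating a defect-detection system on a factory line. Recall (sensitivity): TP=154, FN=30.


Recall = TP/(TP+FN)
= 154/(154+30)
= 154/184 = 83.7%

83.7%


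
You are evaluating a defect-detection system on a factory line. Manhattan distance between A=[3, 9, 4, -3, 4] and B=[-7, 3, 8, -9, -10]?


d = |3+ 7| + |9-3| + |4-8| + |-3+ 9| + |4+ 10|
  = 10 + 6 + 4 + 6 + 14
  = 40

40


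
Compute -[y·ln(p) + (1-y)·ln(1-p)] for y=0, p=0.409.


BCE = -[y·ln(p) + (1-y)·ln(1-p)]
= -0 - 1·ln(1-0.409)
= -ln(0.591) = 0.5259

0.5259


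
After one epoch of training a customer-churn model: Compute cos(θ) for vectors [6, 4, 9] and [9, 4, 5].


A·B = 6·9 + 4·4 + 9·5 = 115
‖A‖ = √133 = 11.5326, ‖B‖ = √122 = 11.0454
cos = 115/(√133·√122) = 115/√16226 = 0.9028

0.9028


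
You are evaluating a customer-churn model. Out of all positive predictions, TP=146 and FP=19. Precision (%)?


Precision = TP/(TP+FP)
= 146/(146+19)
= 146/165 = 88.48%

88.48%


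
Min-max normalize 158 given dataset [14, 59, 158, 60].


min=14, max=158
(158-14)/(158-14) = 144/144 = 1.0

1.0


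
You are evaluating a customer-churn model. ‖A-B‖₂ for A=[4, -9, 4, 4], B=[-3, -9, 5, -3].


d = √((4+ 3)² + (-9+ 9)² + (4-5)² + (4+ 3)²)
  = √(49 + 0 + 1 + 49)
  = √99 = 9.9499

9.9499


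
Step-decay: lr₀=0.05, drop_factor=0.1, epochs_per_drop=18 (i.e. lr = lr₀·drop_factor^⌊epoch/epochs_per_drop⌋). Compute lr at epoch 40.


n_drops = ⌊40/18⌋ = 2
lr = 0.05·0.1^2 = 0.05·0.01 = 0.0005

0.0005


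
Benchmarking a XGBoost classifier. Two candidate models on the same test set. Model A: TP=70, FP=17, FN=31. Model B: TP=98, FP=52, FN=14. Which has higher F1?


Model A: P=70/87=0.8046, R=70/101=0.6931, F1=2PR/(P+R)=2TP/(2TP+FP+FN)=140/188=0.7447
Model B: P=98/150=0.6533, R=98/112=0.875, F1=2PR/(P+R)=2TP/(2TP+FP+FN)=196/262=0.7481
0.7447 < 0.7481 → Model B

Model B


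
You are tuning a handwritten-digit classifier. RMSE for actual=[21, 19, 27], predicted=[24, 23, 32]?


MSE = 50/3 = 16.6667
RMSE = √(50/3) = 4.0825

4.0825


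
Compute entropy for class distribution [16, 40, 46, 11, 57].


Probabilities: [16/170, 40/170, 46/170, 11/170, 57/170] ≈ [0.0941, 0.2353, 0.2706, 0.0647, 0.3353]
H = -((16/170)·log₂(16/170) + (40/170)·log₂(40/170) + (46/170)·log₂(46/170) + (11/170)·log₂(11/170) + (57/170)·log₂(57/170))
  = 2.1065 bits

2.1065 bits


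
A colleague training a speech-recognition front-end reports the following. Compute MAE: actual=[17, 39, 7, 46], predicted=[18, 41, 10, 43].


Absolute errors: |17-18|=1, |39-41|=2, |7-10|=3, |46-43|=3
Sum = 9
MAE = 9/4 = 9/4

9/4


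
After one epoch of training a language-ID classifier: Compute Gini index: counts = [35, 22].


Probabilities: [35/57, 22/57] ≈ [0.614, 0.386]
Σpᵢ² = (1225 + 484)/57² = 1709/3249
Gini = 1 - Σpᵢ² = 1 - 1709/3249 = 0.474

0.474


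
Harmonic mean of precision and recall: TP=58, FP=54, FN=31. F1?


Precision = 58/112 = 0.5179
Recall = 58/89 = 0.6517
F1 = 2·P·R/(P+R) = 2·TP/(2·TP+FP+FN) = 116/(116+54+31) = 116/201 = 0.5771

0.5771


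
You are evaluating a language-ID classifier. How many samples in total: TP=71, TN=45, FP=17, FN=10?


Total = TP + TN + FP + FN
= 71 + 45 + 17 + 10
= 143
(Predicted positive: 88, predicted negative: 55)

143


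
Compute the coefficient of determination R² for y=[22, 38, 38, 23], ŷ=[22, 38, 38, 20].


ȳ = 30.25
SS_res = Σ(y-ŷ)² = 9
SS_tot = Σ(y-ȳ)² = 240.75
R² = 1 - SS_res/SS_tot = 1 - 0.0374 = 0.9626

0.9626


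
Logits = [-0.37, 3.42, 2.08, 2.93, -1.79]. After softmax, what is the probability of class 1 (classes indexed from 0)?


Exponentials: e^-0.37=0.6907, e^3.42=30.5694, e^2.08=8.0045, e^2.93=18.7276, e^-1.79=0.167
Sum = 58.1592
Softmax = [0.0119, 0.5256, 0.1376, 0.322, 0.0029]
p[1] = 30.5694/58.1592 = 0.5256

0.5256


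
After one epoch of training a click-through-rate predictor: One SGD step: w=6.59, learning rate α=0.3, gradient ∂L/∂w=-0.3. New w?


w_new = w - α·∇
= 6.59 - 0.3·-0.3
= 6.59 + 0.09
= 6.68

6.68


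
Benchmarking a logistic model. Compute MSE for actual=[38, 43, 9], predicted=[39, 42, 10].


Squared errors: (38-39)²=1, (43-42)²=1, (9-10)²=1
Sum = 3
MSE = 3/3 = 1

1


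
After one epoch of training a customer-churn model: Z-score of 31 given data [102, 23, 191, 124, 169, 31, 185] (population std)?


μ = 117.8571, σ = 64.7025
z = (31 - 117.8571)/64.7025 = -1.3424

-1.3424


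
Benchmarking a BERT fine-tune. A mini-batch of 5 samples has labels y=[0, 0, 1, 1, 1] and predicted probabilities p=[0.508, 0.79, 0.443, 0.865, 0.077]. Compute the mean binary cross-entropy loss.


L[0] = -ln(1-0.508) = -ln(0.492) = 0.7093
L[1] = -ln(1-0.79) = -ln(0.21) = 1.5606
L[2] = -ln(0.443) = 0.8142
L[3] = -ln(0.865) = 0.145
L[4] = -ln(0.077) = 2.5639
mean = (0.7093 + 1.5606 + 0.8142 + 0.145 + 2.5639)/5 = 1.1586

1.1586


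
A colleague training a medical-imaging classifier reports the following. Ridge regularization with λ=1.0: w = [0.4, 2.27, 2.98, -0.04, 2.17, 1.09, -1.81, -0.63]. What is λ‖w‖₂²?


‖w‖₂² = (0.4)² + (2.27)² + (2.98)² + (-0.04)² + (2.17)² + (1.09)² + (-1.81)² + (-0.63)²
     = 0.16 + 5.1529 + 8.8804 + 0.0016 + 4.7089 + 1.1881 + 3.2761 + 0.3969
     = 23.7649
λ·‖w‖₂² = 1.0·23.7649 = 23.7649

23.7649


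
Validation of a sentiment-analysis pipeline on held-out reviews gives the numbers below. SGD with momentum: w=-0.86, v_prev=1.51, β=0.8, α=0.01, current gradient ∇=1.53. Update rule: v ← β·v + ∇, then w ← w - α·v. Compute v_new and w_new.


v_new = 0.8·1.51 + 1.53 = 1.208 + 1.53 = 2.738
w_new = -0.86 - 0.01·2.738 = -0.86 - 0.02738 = -0.88738

v_new=2.738, w_new=-0.88738


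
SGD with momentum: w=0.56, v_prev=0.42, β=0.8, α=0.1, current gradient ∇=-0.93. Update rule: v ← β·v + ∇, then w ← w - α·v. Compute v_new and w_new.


v_new = 0.8·0.42 - 0.93 = 0.336 - 0.93 = -0.594
w_new = 0.56 - 0.1·-0.594 = 0.56 + 0.0594 = 0.6194

v_new=-0.594, w_new=0.6194


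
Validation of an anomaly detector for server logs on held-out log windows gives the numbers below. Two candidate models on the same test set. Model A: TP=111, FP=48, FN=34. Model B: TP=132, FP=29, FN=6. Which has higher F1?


Model A: P=111/159=0.6981, R=111/145=0.7655, F1=2PR/(P+R)=2TP/(2TP+FP+FN)=222/304=0.7303
Model B: P=132/161=0.8199, R=132/138=0.9565, F1=2PR/(P+R)=2TP/(2TP+FP+FN)=264/299=0.8829
0.7303 < 0.8829 → Model B

Model B


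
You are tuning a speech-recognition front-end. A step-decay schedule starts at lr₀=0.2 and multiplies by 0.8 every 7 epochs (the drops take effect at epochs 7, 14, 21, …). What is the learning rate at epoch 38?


n_drops = ⌊38/7⌋ = 5
lr = 0.2·0.8^5 = 0.2·0.32768 = 0.065536

0.065536


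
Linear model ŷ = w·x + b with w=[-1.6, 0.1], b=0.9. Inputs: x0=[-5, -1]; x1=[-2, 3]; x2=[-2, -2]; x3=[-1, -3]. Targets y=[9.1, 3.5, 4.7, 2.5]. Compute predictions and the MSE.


ŷ0 = (-1.6)·(-5) + (0.1)·(-1) + 0.9 = 8.8
ŷ1 = (-1.6)·(-2) + (0.1)·(3) + 0.9 = 4.4
ŷ2 = (-1.6)·(-2) + (0.1)·(-2) + 0.9 = 3.9
ŷ3 = (-1.6)·(-1) + (0.1)·(-3) + 0.9 = 2.2
errors² = [0.09, 0.81, 0.64, 0.09]
MSE = 1.6300/4 = 0.4075

0.4075


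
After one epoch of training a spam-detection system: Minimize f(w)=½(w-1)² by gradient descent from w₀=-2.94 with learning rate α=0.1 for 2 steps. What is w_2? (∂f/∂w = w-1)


step 1: grad = -2.94-1 = -3.94; w = -2.94 - 0.1·(-3.94) = -2.546
step 2: grad = -2.546-1 = -3.546; w = -2.546 - 0.1·(-3.546) = -2.1914

-2.1914


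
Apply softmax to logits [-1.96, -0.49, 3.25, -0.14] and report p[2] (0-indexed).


Exponentials: e^-1.96=0.1409, e^-0.49=0.6126, e^3.25=25.7903, e^-0.14=0.8694
Sum = 27.4132
Softmax = [0.0051, 0.0223, 0.9408, 0.0317]
p[2] = 25.7903/27.4132 = 0.9408

0.9408


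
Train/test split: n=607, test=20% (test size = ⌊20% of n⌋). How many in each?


Test = ⌊607·20/100⌋ = 121
Train = 607 - 121 = 486

Train: 486, Test: 121


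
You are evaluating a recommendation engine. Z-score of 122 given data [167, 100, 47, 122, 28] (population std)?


μ = 92.8, σ = 50.4119
z = (122 - 92.8)/50.4119 = 0.5792

0.5792


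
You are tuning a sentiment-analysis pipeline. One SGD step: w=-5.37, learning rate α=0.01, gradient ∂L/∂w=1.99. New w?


w_new = w - α·∇
= -5.37 - 0.01·1.99
= -5.37 - 0.0199
= -5.3899

-5.3899


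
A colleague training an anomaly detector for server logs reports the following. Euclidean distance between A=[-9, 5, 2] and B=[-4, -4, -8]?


d = √((-9+ 4)² + (5+ 4)² + (2+ 8)²)
  = √(25 + 81 + 100)
  = √206 = 14.3527

14.3527


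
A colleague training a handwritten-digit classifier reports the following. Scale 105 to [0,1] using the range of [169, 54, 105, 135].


min=54, max=169
(105-54)/(169-54) = 51/115 = 0.4435

0.4435


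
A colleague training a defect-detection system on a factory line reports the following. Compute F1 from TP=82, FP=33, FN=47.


Precision = 82/115 = 0.713
Recall = 82/129 = 0.6357
F1 = 2·P·R/(P+R) = 2·TP/(2·TP+FP+FN) = 164/(164+33+47) = 164/244 = 0.6721

0.6721


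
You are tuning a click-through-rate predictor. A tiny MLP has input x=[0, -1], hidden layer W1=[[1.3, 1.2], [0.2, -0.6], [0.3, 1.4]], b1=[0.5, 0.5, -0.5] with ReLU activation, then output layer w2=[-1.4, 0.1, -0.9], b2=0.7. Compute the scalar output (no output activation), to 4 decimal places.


z1[0] = (1.3)·(0) + (1.2)·(-1) + 0.5 = -0.7
z1[1] = (0.2)·(0) + (-0.6)·(-1) + 0.5 = 1.1
z1[2] = (0.3)·(0) + (1.4)·(-1) - 0.5 = -1.9
h = ReLU(z1) = [0.0, 1.1, 0.0]
output = (-1.4)·(0.0) + (0.1)·(1.1) + (-0.9)·(0.0) + 0.7 = 0.81

0.81


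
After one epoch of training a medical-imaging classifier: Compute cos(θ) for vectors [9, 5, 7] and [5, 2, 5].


A·B = 9·5 + 5·2 + 7·5 = 90
‖A‖ = √155 = 12.4499, ‖B‖ = √54 = 7.3485
cos = 90/(√155·√54) = 90/√8370 = 0.9837

0.9837


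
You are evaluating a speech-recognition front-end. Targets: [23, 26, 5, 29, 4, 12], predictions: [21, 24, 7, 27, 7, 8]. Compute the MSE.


Squared errors: (23-21)²=4, (26-24)²=4, (5-7)²=4, (29-27)²=4, (4-7)²=9, (12-8)²=16
Sum = 41
MSE = 41/6 = 41/6

41/6


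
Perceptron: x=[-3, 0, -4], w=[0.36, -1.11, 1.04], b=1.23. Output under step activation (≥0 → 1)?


z = (-3)·(0.36) + (0)·(-1.11) + (-4)·(1.04) + 1.23
  = -4.01
step(z) = 0 (z<0)

0


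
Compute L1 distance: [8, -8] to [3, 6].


d = |8-3| + |-8-6|
  = 5 + 14
  = 19

19


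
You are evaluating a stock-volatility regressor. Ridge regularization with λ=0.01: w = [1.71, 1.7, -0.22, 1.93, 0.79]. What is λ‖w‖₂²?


‖w‖₂² = (1.71)² + (1.7)² + (-0.22)² + (1.93)² + (0.79)²
     = 2.9241 + 2.89 + 0.0484 + 3.7249 + 0.6241
     = 10.2115
λ·‖w‖₂² = 0.01·10.2115 = 0.102115

0.102115


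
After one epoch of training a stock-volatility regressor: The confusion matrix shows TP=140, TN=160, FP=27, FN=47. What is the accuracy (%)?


Accuracy = (TP+TN)/(TP+TN+FP+FN)
= (140+160)/(374)
= 300/374 = 80.21%

80.21%


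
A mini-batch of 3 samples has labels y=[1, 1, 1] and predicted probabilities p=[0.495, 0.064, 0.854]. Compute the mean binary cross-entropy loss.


L[0] = -ln(0.495) = 0.7032
L[1] = -ln(0.064) = 2.7489
L[2] = -ln(0.854) = 0.1578
mean = (0.7032 + 2.7489 + 0.1578)/3 = 1.2033

1.2033


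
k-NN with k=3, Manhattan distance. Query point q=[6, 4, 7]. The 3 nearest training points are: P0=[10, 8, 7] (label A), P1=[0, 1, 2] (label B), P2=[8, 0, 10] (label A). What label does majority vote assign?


d(q,P0) = 8  (label A)
d(q,P1) = 14  (label B)
d(q,P2) = 9  (label A)
Votes: A=2, B=1
Majority → A

A


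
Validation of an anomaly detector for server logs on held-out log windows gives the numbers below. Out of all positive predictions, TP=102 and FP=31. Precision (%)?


Precision = TP/(TP+FP)
= 102/(102+31)
= 102/133 = 76.69%

76.69%


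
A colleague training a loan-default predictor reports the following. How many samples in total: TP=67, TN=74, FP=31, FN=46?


Total = TP + TN + FP + FN
= 67 + 74 + 31 + 46
= 218
(Predicted positive: 98, predicted negative: 120)

218


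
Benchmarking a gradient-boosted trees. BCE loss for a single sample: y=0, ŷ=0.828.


BCE = -[y·ln(p) + (1-y)·ln(1-p)]
= -0 - 1·ln(1-0.828)
= -ln(0.172) = 1.7603

1.7603


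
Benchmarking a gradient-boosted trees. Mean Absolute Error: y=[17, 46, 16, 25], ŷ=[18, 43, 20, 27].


Absolute errors: |17-18|=1, |46-43|=3, |16-20|=4, |25-27|=2
Sum = 10
MAE = 10/4 = 5/2

5/2


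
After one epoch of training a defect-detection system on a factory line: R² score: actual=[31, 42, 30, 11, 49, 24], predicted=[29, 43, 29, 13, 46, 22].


ȳ = 31.1667
SS_res = Σ(y-ŷ)² = 23
SS_tot = Σ(y-ȳ)² = 894.83
R² = 1 - SS_res/SS_tot = 1 - 0.0257 = 0.9743

0.9743


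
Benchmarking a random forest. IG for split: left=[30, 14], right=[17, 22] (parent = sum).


Parent = [47, 36], H_parent = 0.9873
H_left = 0.9024 (n=44), H_right = 0.9881 (n=39)
H_children = (44/83)·0.9024 + (39/83)·0.9881 = 0.9427
IG = 0.9873 - 0.9427 = 0.0446

0.0446


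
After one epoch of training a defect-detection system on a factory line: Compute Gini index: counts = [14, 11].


Probabilities: [14/25, 11/25] ≈ [0.56, 0.44]
Σpᵢ² = (196 + 121)/25² = 317/625
Gini = 1 - Σpᵢ² = 1 - 317/625 = 0.4928

0.4928


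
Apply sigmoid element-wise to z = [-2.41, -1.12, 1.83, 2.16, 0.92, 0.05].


σ(-2.41) = 1/(1+e^2.41) = 0.0824
σ(-1.12) = 1/(1+e^1.12) = 0.246
σ(1.83) = 1/(1+e^-1.83) = 0.8618
σ(2.16) = 1/(1+e^-2.16) = 0.8966
σ(0.92) = 1/(1+e^-0.92) = 0.715
σ(0.05) = 1/(1+e^-0.05) = 0.5125
result = [0.0824, 0.246, 0.8618, 0.8966, 0.715, 0.5125]

[0.0824, 0.246, 0.8618, 0.8966, 0.715, 0.5125]


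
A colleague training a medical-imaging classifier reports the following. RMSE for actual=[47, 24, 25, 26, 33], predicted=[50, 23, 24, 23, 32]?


MSE = 21/5 = 4.2
RMSE = √(21/5) = 2.0494

2.0494


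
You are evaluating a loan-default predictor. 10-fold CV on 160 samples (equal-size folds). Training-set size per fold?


Fold size = 160/10 = 16
Training per fold = 160 - 16 = 144

144


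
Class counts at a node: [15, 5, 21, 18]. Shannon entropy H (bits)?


Probabilities: [15/59, 5/59, 21/59, 18/59] ≈ [0.2542, 0.0847, 0.3559, 0.3051]
H = -((15/59)·log₂(15/59) + (5/59)·log₂(5/59) + (21/59)·log₂(21/59) + (18/59)·log₂(18/59))
  = 1.857 bits

1.857 bits


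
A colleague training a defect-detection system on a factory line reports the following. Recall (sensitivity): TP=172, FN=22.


Recall = TP/(TP+FN)
= 172/(172+22)
= 172/194 = 88.66%

88.66%


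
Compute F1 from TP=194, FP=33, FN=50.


Precision = 194/227 = 0.8546
Recall = 194/244 = 0.7951
F1 = 2·P·R/(P+R) = 2·TP/(2·TP+FP+FN) = 388/(388+33+50) = 388/471 = 0.8238

0.8238


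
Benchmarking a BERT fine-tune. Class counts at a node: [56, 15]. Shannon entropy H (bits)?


Probabilities: [56/71, 15/71] ≈ [0.7887, 0.2113]
H = -((56/71)·log₂(56/71) + (15/71)·log₂(15/71))
  = 0.7439 bits

0.7439 bits


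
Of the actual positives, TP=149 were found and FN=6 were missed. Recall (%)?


Recall = TP/(TP+FN)
= 149/(149+6)
= 149/155 = 96.13%

96.13%


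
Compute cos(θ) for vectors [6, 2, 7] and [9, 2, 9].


A·B = 6·9 + 2·2 + 7·9 = 121
‖A‖ = √89 = 9.434, ‖B‖ = √166 = 12.8841
cos = 121/(√89·√166) = 121/√14774 = 0.9955

0.9955


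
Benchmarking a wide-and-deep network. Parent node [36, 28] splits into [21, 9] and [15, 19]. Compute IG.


Parent = [36, 28], H_parent = 0.9887
H_left = 0.8813 (n=30), H_right = 0.99 (n=34)
H_children = (30/64)·0.8813 + (34/64)·0.99 = 0.939
IG = 0.9887 - 0.939 = 0.0497

0.0497


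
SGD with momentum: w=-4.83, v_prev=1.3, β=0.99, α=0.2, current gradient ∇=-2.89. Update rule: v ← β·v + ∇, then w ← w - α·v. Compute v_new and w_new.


v_new = 0.99·1.3 - 2.89 = 1.287 - 2.89 = -1.603
w_new = -4.83 - 0.2·-1.603 = -4.83 + 0.3206 = -4.5094

v_new=-1.603, w_new=-4.5094


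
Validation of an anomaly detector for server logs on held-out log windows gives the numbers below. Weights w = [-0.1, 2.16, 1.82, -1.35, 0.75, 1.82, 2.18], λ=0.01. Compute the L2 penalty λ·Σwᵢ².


‖w‖₂² = (-0.1)² + (2.16)² + (1.82)² + (-1.35)² + (0.75)² + (1.82)² + (2.18)²
     = 0.01 + 4.6656 + 3.3124 + 1.8225 + 0.5625 + 3.3124 + 4.7524
     = 18.4378
λ·‖w‖₂² = 0.01·18.4378 = 0.184378

0.184378


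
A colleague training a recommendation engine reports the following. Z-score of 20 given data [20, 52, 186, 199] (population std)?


μ = 114.25, σ = 79.1971
z = (20 - 114.25)/79.1971 = -1.1901

-1.1901


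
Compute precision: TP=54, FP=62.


Precision = TP/(TP+FP)
= 54/(54+62)
= 54/116 = 46.55%

46.55%


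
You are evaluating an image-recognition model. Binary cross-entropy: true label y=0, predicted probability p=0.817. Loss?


BCE = -[y·ln(p) + (1-y)·ln(1-p)]
= -0 - 1·ln(1-0.817)
= -ln(0.183) = 1.6983

1.6983


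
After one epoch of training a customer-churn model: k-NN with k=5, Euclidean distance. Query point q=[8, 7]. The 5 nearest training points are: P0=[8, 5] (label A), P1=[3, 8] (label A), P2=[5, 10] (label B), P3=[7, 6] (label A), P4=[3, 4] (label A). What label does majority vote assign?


d(q,P0) = 2.0  (label A)
d(q,P1) = 5.099  (label A)
d(q,P2) = 4.2426  (label B)
d(q,P3) = 1.4142  (label A)
d(q,P4) = 5.831  (label A)
Votes: A=4, B=1
Majority → A

A


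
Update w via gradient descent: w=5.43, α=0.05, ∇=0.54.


w_new = w - α·∇
= 5.43 - 0.05·0.54
= 5.43 - 0.027
= 5.403

5.403


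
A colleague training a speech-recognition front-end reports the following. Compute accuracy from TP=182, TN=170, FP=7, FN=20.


Accuracy = (TP+TN)/(TP+TN+FP+FN)
= (182+170)/(379)
= 352/379 = 92.88%

92.88%


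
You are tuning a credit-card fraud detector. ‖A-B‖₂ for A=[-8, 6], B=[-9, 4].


d = √((-8+ 9)² + (6-4)²)
  = √(1 + 4)
  = √5 = 2.2361

2.2361


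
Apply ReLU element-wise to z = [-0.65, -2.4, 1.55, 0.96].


ReLU(-0.65) = max(0, -0.65) = 0.0
ReLU(-2.4) = max(0, -2.4) = 0.0
ReLU(1.55) = max(0, 1.55) = 1.55
ReLU(0.96) = max(0, 0.96) = 0.96
result = [0.0, 0.0, 1.55, 0.96]

[0.0, 0.0, 1.55, 0.96]


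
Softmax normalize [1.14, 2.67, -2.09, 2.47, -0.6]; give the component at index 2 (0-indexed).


Exponentials: e^1.14=3.1268, e^2.67=14.44, e^-2.09=0.1237, e^2.47=11.8224, e^-0.6=0.5488
Sum = 30.0617
Softmax = [0.104, 0.4803, 0.0041, 0.3933, 0.0183]
p[2] = 0.1237/30.0617 = 0.0041

0.0041


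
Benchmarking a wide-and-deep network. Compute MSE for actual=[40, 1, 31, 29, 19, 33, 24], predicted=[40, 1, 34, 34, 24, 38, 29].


Squared errors: (40-40)²=0, (1-1)²=0, (31-34)²=9, (29-34)²=25, (19-24)²=25, (33-38)²=25, (24-29)²=25
Sum = 109
MSE = 109/7 = 109/7

109/7


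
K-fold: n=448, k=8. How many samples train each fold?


Fold size = 448/8 = 56
Training per fold = 448 - 56 = 392

392


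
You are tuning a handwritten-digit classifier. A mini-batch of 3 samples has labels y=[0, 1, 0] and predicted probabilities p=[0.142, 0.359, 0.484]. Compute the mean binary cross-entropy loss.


L[0] = -ln(1-0.142) = -ln(0.858) = 0.1532
L[1] = -ln(0.359) = 1.0244
L[2] = -ln(1-0.484) = -ln(0.516) = 0.6616
mean = (0.1532 + 1.0244 + 0.6616)/3 = 0.6131

0.6131


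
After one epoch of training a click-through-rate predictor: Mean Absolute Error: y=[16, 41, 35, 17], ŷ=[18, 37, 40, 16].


Absolute errors: |16-18|=2, |41-37|=4, |35-40|=5, |17-16|=1
Sum = 12
MAE = 12/4 = 3

3


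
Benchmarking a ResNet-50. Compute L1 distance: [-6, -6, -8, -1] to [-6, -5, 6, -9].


d = |-6+ 6| + |-6+ 5| + |-8-6| + |-1+ 9|
  = 0 + 1 + 14 + 8
  = 23

23


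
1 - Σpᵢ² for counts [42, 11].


Probabilities: [42/53, 11/53] ≈ [0.7925, 0.2075]
Σpᵢ² = (1764 + 121)/53² = 1885/2809
Gini = 1 - Σpᵢ² = 1 - 1885/2809 = 0.3289

0.3289


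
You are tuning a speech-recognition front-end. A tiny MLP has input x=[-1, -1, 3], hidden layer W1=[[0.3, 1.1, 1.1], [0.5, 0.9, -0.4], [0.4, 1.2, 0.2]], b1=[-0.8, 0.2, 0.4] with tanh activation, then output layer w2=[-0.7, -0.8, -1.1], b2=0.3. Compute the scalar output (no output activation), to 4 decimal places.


z1[0] = (0.3)·(-1) + (1.1)·(-1) + (1.1)·(3) - 0.8 = 1.1
z1[1] = (0.5)·(-1) + (0.9)·(-1) + (-0.4)·(3) + 0.2 = -2.4
z1[2] = (0.4)·(-1) + (1.2)·(-1) + (0.2)·(3) + 0.4 = -0.6
h = tanh(z1) = [0.8005, -0.9837, -0.537]
output = (-0.7)·(0.8005) + (-0.8)·(-0.9837) + (-1.1)·(-0.537) + 0.3 = 1.1173

1.1173


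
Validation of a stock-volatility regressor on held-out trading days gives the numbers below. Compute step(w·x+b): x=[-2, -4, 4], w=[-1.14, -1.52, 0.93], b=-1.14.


z = (-2)·(-1.14) + (-4)·(-1.52) + (4)·(0.93) - 1.14
  = 10.94
step(z) = 1 (z≥0)

1


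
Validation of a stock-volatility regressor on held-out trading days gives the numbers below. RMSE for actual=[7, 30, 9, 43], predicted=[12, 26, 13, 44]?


MSE = 58/4 = 14.5
RMSE = √(58/4) = 3.8079

3.8079


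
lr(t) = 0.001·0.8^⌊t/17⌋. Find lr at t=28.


n_drops = ⌊28/17⌋ = 1
lr = 0.001·0.8^1 = 0.001·0.8 = 0.0008

0.0008


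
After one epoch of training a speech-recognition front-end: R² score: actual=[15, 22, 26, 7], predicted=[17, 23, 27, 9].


ȳ = 17.5
SS_res = Σ(y-ŷ)² = 10
SS_tot = Σ(y-ȳ)² = 209
R² = 1 - SS_res/SS_tot = 1 - 0.0478 = 0.9522

0.9522


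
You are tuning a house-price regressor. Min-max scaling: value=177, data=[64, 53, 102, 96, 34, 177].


min=34, max=177
(177-34)/(177-34) = 143/143 = 1.0

1.0


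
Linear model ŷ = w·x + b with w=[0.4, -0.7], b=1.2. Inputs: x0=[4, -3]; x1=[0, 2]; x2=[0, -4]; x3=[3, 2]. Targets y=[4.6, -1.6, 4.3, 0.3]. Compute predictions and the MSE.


ŷ0 = (0.4)·(4) + (-0.7)·(-3) + 1.2 = 4.9
ŷ1 = (0.4)·(0) + (-0.7)·(2) + 1.2 = -0.2
ŷ2 = (0.4)·(0) + (-0.7)·(-4) + 1.2 = 4.0
ŷ3 = (0.4)·(3) + (-0.7)·(2) + 1.2 = 1.0
errors² = [0.09, 1.96, 0.09, 0.49]
MSE = 2.6300/4 = 0.6575

0.6575


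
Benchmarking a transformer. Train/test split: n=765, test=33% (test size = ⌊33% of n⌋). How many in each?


Test = ⌊765·33/100⌋ = 252
Train = 765 - 252 = 513

Train: 513, Test: 252


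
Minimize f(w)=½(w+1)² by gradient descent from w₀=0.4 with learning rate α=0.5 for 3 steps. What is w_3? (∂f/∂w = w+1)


step 1: grad = 0.4+1 = 1.4; w = 0.4 - 0.5·(1.4) = -0.3
step 2: grad = -0.3+1 = 0.7; w = -0.3 - 0.5·(0.7) = -0.65
step 3: grad = -0.65+1 = 0.35; w = -0.65 - 0.5·(0.35) = -0.825

-0.825


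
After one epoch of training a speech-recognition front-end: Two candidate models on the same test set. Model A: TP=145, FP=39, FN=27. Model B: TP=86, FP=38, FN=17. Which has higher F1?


Model A: P=145/184=0.788, R=145/172=0.843, F1=2PR/(P+R)=2TP/(2TP+FP+FN)=290/356=0.8146
Model B: P=86/124=0.6935, R=86/103=0.835, F1=2PR/(P+R)=2TP/(2TP+FP+FN)=172/227=0.7577
0.8146 > 0.7577 → Model A

Model A


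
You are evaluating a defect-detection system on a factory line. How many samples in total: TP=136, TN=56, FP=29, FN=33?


Total = TP + TN + FP + FN
= 136 + 56 + 29 + 33
= 254
(Predicted positive: 165, predicted negative: 89)

254


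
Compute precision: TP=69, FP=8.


Precision = TP/(TP+FP)
= 69/(69+8)
= 69/77 = 89.61%

89.61%


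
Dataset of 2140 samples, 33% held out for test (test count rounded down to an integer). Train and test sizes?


Test = ⌊2140·33/100⌋ = 706
Train = 2140 - 706 = 1434

Train: 1434, Test: 706


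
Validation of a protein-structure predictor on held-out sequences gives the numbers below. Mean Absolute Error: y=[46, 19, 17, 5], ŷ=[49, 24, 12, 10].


Absolute errors: |46-49|=3, |19-24|=5, |17-12|=5, |5-10|=5
Sum = 18
MAE = 18/4 = 9/2

9/2


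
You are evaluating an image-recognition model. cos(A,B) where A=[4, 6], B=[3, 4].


A·B = 4·3 + 6·4 = 36
‖A‖ = √52 = 7.2111, ‖B‖ = √25 = 5
cos = 36/(√52·√25) = 36/√1300 = 0.9985

0.9985


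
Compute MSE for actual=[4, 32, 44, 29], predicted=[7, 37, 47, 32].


Squared errors: (4-7)²=9, (32-37)²=25, (44-47)²=9, (29-32)²=9
Sum = 52
MSE = 52/4 = 13

13


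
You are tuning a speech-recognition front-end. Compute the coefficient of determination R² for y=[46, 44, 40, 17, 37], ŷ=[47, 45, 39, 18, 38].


ȳ = 36.8
SS_res = Σ(y-ŷ)² = 5
SS_tot = Σ(y-ȳ)² = 538.8
R² = 1 - SS_res/SS_tot = 1 - 0.0093 = 0.9907

0.9907


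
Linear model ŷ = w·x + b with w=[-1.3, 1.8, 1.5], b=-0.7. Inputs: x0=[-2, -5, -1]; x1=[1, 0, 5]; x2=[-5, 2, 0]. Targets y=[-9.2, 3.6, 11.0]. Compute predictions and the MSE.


ŷ0 = (-1.3)·(-2) + (1.8)·(-5) + (1.5)·(-1) - 0.7 = -8.6
ŷ1 = (-1.3)·(1) + (1.8)·(0) + (1.5)·(5) - 0.7 = 5.5
ŷ2 = (-1.3)·(-5) + (1.8)·(2) + (1.5)·(0) - 0.7 = 9.4
errors² = [0.36, 3.61, 2.56]
MSE = 6.5300/3 = 2.1767

2.1767


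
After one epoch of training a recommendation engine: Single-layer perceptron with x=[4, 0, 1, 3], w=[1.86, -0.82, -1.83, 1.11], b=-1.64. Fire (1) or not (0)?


z = (4)·(1.86) + (0)·(-0.82) + (1)·(-1.83) + (3)·(1.11) - 1.64
  = 7.3
step(z) = 1 (z≥0)

1


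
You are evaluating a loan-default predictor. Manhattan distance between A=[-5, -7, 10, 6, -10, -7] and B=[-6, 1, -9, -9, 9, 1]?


d = |-5+ 6| + |-7-1| + |10+ 9| + |6+ 9| + |-10-9| + |-7-1|
  = 1 + 8 + 19 + 15 + 19 + 8
  = 70

70


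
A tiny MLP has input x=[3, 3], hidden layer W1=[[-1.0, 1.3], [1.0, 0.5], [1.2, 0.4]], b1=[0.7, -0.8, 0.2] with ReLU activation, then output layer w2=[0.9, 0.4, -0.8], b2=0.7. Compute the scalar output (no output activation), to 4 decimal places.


z1[0] = (-1.0)·(3) + (1.3)·(3) + 0.7 = 1.6
z1[1] = (1.0)·(3) + (0.5)·(3) - 0.8 = 3.7
z1[2] = (1.2)·(3) + (0.4)·(3) + 0.2 = 5.0
h = ReLU(z1) = [1.6, 3.7, 5.0]
output = (0.9)·(1.6) + (0.4)·(3.7) + (-0.8)·(5.0) + 0.7 = -0.38

-0.38


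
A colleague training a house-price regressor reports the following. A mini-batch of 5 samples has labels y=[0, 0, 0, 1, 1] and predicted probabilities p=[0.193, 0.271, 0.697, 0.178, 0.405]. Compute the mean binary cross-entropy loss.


L[0] = -ln(1-0.193) = -ln(0.807) = 0.2144
L[1] = -ln(1-0.271) = -ln(0.729) = 0.3161
L[2] = -ln(1-0.697) = -ln(0.303) = 1.194
L[3] = -ln(0.178) = 1.726
L[4] = -ln(0.405) = 0.9039
mean = (0.2144 + 0.3161 + 1.194 + 1.726 + 0.9039)/5 = 0.8709

0.8709


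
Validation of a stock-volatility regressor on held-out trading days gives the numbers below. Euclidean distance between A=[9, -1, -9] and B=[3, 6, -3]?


d = √((9-3)² + (-1-6)² + (-9+ 3)²)
  = √(36 + 49 + 36)
  = √121 = 11.0

11.0


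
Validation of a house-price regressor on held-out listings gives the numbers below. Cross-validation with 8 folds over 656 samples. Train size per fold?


Fold size = 656/8 = 82
Training per fold = 656 - 82 = 574

574


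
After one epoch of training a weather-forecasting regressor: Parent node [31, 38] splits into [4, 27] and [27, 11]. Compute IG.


Parent = [31, 38], H_parent = 0.9926
H_left = 0.5548 (n=31), H_right = 0.868 (n=38)
H_children = (31/69)·0.5548 + (38/69)·0.868 = 0.7273
IG = 0.9926 - 0.7273 = 0.2653

0.2653


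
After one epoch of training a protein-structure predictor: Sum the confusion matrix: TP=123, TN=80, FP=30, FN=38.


Total = TP + TN + FP + FN
= 123 + 80 + 30 + 38
= 271
(Predicted positive: 153, predicted negative: 118)

271


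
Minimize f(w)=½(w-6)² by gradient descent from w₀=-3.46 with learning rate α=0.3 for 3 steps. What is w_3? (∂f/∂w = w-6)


step 1: grad = -3.46-6 = -9.46; w = -3.46 - 0.3·(-9.46) = -0.622
step 2: grad = -0.622-6 = -6.622; w = -0.622 - 0.3·(-6.622) = 1.3646
step 3: grad = 1.3646-6 = -4.6354; w = 1.3646 - 0.3·(-4.6354) = 2.75522

2.75522


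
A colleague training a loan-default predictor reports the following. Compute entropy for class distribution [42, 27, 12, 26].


Probabilities: [42/107, 27/107, 12/107, 26/107] ≈ [0.3925, 0.2523, 0.1121, 0.243]
H = -((42/107)·log₂(42/107) + (27/107)·log₂(27/107) + (12/107)·log₂(12/107) + (26/107)·log₂(26/107))
  = 1.8808 bits

1.8808 bits


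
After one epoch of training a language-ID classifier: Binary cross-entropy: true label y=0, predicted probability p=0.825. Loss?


BCE = -[y·ln(p) + (1-y)·ln(1-p)]
= -0 - 1·ln(1-0.825)
= -ln(0.175) = 1.743

1.743


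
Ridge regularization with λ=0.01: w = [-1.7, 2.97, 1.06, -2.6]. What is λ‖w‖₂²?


‖w‖₂² = (-1.7)² + (2.97)² + (1.06)² + (-2.6)²
     = 2.89 + 8.8209 + 1.1236 + 6.76
     = 19.5945
λ·‖w‖₂² = 0.01·19.5945 = 0.195945

0.195945


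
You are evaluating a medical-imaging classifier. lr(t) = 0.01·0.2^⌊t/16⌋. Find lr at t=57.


n_drops = ⌊57/16⌋ = 3
lr = 0.01·0.2^3 = 0.01·0.008 = 0.00008

0.00008


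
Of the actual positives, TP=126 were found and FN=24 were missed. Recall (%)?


Recall = TP/(TP+FN)
= 126/(126+24)
= 126/150 = 84.0%

84.0%


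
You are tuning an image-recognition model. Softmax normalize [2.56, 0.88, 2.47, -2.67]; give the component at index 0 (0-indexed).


Exponentials: e^2.56=12.9358, e^0.88=2.4109, e^2.47=11.8224, e^-2.67=0.0693
Sum = 27.2384
Softmax = [0.4749, 0.0885, 0.434, 0.0025]
p[0] = 12.9358/27.2384 = 0.4749

0.4749


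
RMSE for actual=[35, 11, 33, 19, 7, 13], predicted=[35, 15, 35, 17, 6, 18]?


MSE = 50/6 = 8.3333
RMSE = √(50/6) = 2.8868

2.8868


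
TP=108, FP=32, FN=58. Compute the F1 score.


Precision = 108/140 = 0.7714
Recall = 108/166 = 0.6506
F1 = 2·P·R/(P+R) = 2·TP/(2·TP+FP+FN) = 216/(216+32+58) = 216/306 = 0.7059

0.7059


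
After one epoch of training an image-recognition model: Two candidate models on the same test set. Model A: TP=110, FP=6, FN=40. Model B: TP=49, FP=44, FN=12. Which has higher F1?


Model A: P=110/116=0.9483, R=110/150=0.7333, F1=2PR/(P+R)=2TP/(2TP+FP+FN)=220/266=0.8271
Model B: P=49/93=0.5269, R=49/61=0.8033, F1=2PR/(P+R)=2TP/(2TP+FP+FN)=98/154=0.6364
0.8271 > 0.6364 → Model A

Model A


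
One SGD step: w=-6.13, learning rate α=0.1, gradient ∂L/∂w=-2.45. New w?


w_new = w - α·∇
= -6.13 - 0.1·-2.45
= -6.13 + 0.245
= -5.885

-5.885


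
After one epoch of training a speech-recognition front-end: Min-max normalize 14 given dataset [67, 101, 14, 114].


min=14, max=114
(14-14)/(114-14) = 0/100 = 0.0

0.0


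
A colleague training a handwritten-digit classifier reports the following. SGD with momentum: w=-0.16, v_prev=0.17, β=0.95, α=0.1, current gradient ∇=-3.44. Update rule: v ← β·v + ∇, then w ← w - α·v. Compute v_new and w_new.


v_new = 0.95·0.17 - 3.44 = 0.1615 - 3.44 = -3.2785
w_new = -0.16 - 0.1·-3.2785 = -0.16 + 0.32785 = 0.16785

v_new=-3.2785, w_new=0.16785


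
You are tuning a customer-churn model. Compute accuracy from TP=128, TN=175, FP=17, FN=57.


Accuracy = (TP+TN)/(TP+TN+FP+FN)
= (128+175)/(377)
= 303/377 = 80.37%

80.37%


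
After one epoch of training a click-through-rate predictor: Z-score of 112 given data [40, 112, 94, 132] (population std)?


μ = 94.5, σ = 34.2162
z = (112 - 94.5)/34.2162 = 0.5115

0.5115


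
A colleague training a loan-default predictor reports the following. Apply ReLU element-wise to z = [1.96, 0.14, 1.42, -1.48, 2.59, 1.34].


ReLU(1.96) = max(0, 1.96) = 1.96
ReLU(0.14) = max(0, 0.14) = 0.14
ReLU(1.42) = max(0, 1.42) = 1.42
ReLU(-1.48) = max(0, -1.48) = 0.0
ReLU(2.59) = max(0, 2.59) = 2.59
ReLU(1.34) = max(0, 1.34) = 1.34
result = [1.96, 0.14, 1.42, 0.0, 2.59, 1.34]

[1.96, 0.14, 1.42, 0.0, 2.59, 1.34]


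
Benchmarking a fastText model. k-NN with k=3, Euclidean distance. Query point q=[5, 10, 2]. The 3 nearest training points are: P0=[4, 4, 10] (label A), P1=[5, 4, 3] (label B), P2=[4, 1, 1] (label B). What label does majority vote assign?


d(q,P0) = 10.0499  (label A)
d(q,P1) = 6.0828  (label B)
d(q,P2) = 9.1104  (label B)
Votes: A=1, B=2
Majority → B

B


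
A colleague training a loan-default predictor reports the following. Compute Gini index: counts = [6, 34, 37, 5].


Probabilities: [6/82, 34/82, 37/82, 5/82] ≈ [0.0732, 0.4146, 0.4512, 0.061]
Σpᵢ² = (36 + 1156 + 1369 + 25)/82² = 2586/6724
Gini = 1 - Σpᵢ² = 1 - 2586/6724 = 0.6154

0.6154


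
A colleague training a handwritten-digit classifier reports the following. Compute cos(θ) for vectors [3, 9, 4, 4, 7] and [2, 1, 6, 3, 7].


A·B = 3·2 + 9·1 + 4·6 + 4·3 + 7·7 = 100
‖A‖ = √171 = 13.0767, ‖B‖ = √99 = 9.9499
cos = 100/(√171·√99) = 100/√16929 = 0.7686

0.7686


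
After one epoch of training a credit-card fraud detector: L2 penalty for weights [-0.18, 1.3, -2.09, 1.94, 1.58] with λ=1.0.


‖w‖₂² = (-0.18)² + (1.3)² + (-2.09)² + (1.94)² + (1.58)²
     = 0.0324 + 1.69 + 4.3681 + 3.7636 + 2.4964
     = 12.3505
λ·‖w‖₂² = 1.0·12.3505 = 12.3505

12.3505


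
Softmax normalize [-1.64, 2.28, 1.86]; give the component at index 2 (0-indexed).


Exponentials: e^-1.64=0.194, e^2.28=9.7767, e^1.86=6.4237
Sum = 16.3944
Softmax = [0.0118, 0.5963, 0.3918]
p[2] = 6.4237/16.3944 = 0.3918

0.3918


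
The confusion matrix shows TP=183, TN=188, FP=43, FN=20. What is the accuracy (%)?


Accuracy = (TP+TN)/(TP+TN+FP+FN)
= (183+188)/(434)
= 371/434 = 85.48%

85.48%


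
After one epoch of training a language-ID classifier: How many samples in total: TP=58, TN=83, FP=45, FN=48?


Total = TP + TN + FP + FN
= 58 + 83 + 45 + 48
= 234
(Predicted positive: 103, predicted negative: 131)

234


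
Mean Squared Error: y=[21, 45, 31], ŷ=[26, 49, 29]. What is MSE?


Squared errors: (21-26)²=25, (45-49)²=16, (31-29)²=4
Sum = 45
MSE = 45/3 = 15

15


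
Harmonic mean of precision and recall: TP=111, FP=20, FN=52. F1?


Precision = 111/131 = 0.8473
Recall = 111/163 = 0.681
F1 = 2·P·R/(P+R) = 2·TP/(2·TP+FP+FN) = 222/(222+20+52) = 222/294 = 0.7551

0.7551


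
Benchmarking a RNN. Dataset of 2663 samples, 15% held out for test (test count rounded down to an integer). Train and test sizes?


Test = ⌊2663·15/100⌋ = 399
Train = 2663 - 399 = 2264

Train: 2264, Test: 399


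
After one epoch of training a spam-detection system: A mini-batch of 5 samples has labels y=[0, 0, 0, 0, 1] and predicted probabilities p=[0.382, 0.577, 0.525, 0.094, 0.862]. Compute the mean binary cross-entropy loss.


L[0] = -ln(1-0.382) = -ln(0.618) = 0.4813
L[1] = -ln(1-0.577) = -ln(0.423) = 0.8604
L[2] = -ln(1-0.525) = -ln(0.475) = 0.7444
L[3] = -ln(1-0.094) = -ln(0.906) = 0.0987
L[4] = -ln(0.862) = 0.1485
mean = (0.4813 + 0.8604 + 0.7444 + 0.0987 + 0.1485)/5 = 0.4667

0.4667


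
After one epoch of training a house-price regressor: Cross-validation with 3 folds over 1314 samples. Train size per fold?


Fold size = 1314/3 = 438
Training per fold = 1314 - 438 = 876

876


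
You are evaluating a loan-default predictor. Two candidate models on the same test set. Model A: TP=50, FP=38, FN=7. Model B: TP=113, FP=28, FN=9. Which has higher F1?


Model A: P=50/88=0.5682, R=50/57=0.8772, F1=2PR/(P+R)=2TP/(2TP+FP+FN)=100/145=0.6897
Model B: P=113/141=0.8014, R=113/122=0.9262, F1=2PR/(P+R)=2TP/(2TP+FP+FN)=226/263=0.8593
0.6897 < 0.8593 → Model B

Model B


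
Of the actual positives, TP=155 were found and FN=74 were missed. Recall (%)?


Recall = TP/(TP+FN)
= 155/(155+74)
= 155/229 = 67.69%

67.69%


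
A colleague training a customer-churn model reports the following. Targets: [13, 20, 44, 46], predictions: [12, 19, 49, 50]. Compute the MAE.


Absolute errors: |13-12|=1, |20-19|=1, |44-49|=5, |46-50|=4
Sum = 11
MAE = 11/4 = 11/4

11/4


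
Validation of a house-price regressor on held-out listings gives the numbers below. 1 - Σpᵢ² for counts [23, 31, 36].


Probabilities: [23/90, 31/90, 36/90] ≈ [0.2556, 0.3444, 0.4]
Σpᵢ² = (529 + 961 + 1296)/90² = 2786/8100
Gini = 1 - Σpᵢ² = 1 - 2786/8100 = 0.656

0.656


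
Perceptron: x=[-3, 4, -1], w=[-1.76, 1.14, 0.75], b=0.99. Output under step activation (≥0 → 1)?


z = (-3)·(-1.76) + (4)·(1.14) + (-1)·(0.75) + 0.99
  = 10.08
step(z) = 1 (z≥0)

1


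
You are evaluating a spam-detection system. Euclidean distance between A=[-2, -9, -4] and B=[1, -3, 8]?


d = √((-2-1)² + (-9+ 3)² + (-4-8)²)
  = √(9 + 36 + 144)
  = √189 = 13.7477

13.7477


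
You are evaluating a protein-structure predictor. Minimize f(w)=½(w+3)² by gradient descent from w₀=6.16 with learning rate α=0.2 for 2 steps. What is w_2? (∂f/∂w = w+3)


step 1: grad = 6.16+3 = 9.16; w = 6.16 - 0.2·(9.16) = 4.328
step 2: grad = 4.328+3 = 7.328; w = 4.328 - 0.2·(7.328) = 2.8624

2.8624


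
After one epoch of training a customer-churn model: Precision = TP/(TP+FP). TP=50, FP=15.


Precision = TP/(TP+FP)
= 50/(50+15)
= 50/65 = 76.92%

76.92%


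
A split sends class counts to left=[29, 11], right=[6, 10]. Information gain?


Parent = [35, 21], H_parent = 0.9544
H_left = 0.8485 (n=40), H_right = 0.9544 (n=16)
H_children = (40/56)·0.8485 + (16/56)·0.9544 = 0.8788
IG = 0.9544 - 0.8788 = 0.0756

0.0756


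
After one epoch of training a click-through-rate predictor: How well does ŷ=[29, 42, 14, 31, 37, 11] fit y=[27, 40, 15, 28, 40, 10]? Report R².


ȳ = 26.6667
SS_res = Σ(y-ŷ)² = 28
SS_tot = Σ(y-ȳ)² = 771.33
R² = 1 - SS_res/SS_tot = 1 - 0.0363 = 0.9637

0.9637


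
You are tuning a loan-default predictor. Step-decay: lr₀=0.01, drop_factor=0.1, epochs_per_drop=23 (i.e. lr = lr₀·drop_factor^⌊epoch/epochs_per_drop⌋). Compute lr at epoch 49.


n_drops = ⌊49/23⌋ = 2
lr = 0.01·0.1^2 = 0.01·0.01 = 0.0001

0.0001


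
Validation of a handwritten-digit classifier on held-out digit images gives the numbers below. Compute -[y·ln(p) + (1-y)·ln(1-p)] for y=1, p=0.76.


BCE = -[y·ln(p) + (1-y)·ln(1-p)]
= -1·ln(0.76) - 0
= -ln(0.76) = 0.2744

0.2744


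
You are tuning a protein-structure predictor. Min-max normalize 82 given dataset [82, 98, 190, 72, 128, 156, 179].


min=72, max=190
(82-72)/(190-72) = 10/118 = 0.0847

0.0847


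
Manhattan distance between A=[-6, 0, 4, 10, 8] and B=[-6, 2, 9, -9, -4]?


d = |-6+ 6| + |0-2| + |4-9| + |10+ 9| + |8+ 4|
  = 0 + 2 + 5 + 19 + 12
  = 38

38


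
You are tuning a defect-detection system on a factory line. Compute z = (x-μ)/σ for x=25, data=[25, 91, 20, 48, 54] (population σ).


μ = 47.6, σ = 25.2872
z = (25 - 47.6)/25.2872 = -0.8937

-0.8937


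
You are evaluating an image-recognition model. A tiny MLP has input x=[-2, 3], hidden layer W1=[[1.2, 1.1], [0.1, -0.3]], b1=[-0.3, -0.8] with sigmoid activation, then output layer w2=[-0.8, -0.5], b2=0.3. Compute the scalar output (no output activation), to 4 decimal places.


z1[0] = (1.2)·(-2) + (1.1)·(3) - 0.3 = 0.6
z1[1] = (0.1)·(-2) + (-0.3)·(3) - 0.8 = -1.9
h = sigmoid(z1) = [0.6457, 0.1301]
output = (-0.8)·(0.6457) + (-0.5)·(0.1301) + 0.3 = -0.2816

-0.2816
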